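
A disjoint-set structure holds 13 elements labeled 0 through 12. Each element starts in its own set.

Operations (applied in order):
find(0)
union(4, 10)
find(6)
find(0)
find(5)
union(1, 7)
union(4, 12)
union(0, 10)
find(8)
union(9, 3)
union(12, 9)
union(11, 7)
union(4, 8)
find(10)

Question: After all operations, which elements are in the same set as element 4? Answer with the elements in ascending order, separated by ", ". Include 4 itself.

Step 1: find(0) -> no change; set of 0 is {0}
Step 2: union(4, 10) -> merged; set of 4 now {4, 10}
Step 3: find(6) -> no change; set of 6 is {6}
Step 4: find(0) -> no change; set of 0 is {0}
Step 5: find(5) -> no change; set of 5 is {5}
Step 6: union(1, 7) -> merged; set of 1 now {1, 7}
Step 7: union(4, 12) -> merged; set of 4 now {4, 10, 12}
Step 8: union(0, 10) -> merged; set of 0 now {0, 4, 10, 12}
Step 9: find(8) -> no change; set of 8 is {8}
Step 10: union(9, 3) -> merged; set of 9 now {3, 9}
Step 11: union(12, 9) -> merged; set of 12 now {0, 3, 4, 9, 10, 12}
Step 12: union(11, 7) -> merged; set of 11 now {1, 7, 11}
Step 13: union(4, 8) -> merged; set of 4 now {0, 3, 4, 8, 9, 10, 12}
Step 14: find(10) -> no change; set of 10 is {0, 3, 4, 8, 9, 10, 12}
Component of 4: {0, 3, 4, 8, 9, 10, 12}

Answer: 0, 3, 4, 8, 9, 10, 12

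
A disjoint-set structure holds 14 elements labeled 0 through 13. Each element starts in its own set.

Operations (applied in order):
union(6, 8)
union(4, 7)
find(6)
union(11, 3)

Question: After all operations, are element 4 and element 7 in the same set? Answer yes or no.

Answer: yes

Derivation:
Step 1: union(6, 8) -> merged; set of 6 now {6, 8}
Step 2: union(4, 7) -> merged; set of 4 now {4, 7}
Step 3: find(6) -> no change; set of 6 is {6, 8}
Step 4: union(11, 3) -> merged; set of 11 now {3, 11}
Set of 4: {4, 7}; 7 is a member.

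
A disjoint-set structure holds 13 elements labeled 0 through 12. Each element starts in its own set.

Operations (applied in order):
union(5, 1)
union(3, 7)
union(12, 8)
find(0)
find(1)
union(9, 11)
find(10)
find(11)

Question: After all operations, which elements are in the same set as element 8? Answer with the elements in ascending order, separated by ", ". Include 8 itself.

Step 1: union(5, 1) -> merged; set of 5 now {1, 5}
Step 2: union(3, 7) -> merged; set of 3 now {3, 7}
Step 3: union(12, 8) -> merged; set of 12 now {8, 12}
Step 4: find(0) -> no change; set of 0 is {0}
Step 5: find(1) -> no change; set of 1 is {1, 5}
Step 6: union(9, 11) -> merged; set of 9 now {9, 11}
Step 7: find(10) -> no change; set of 10 is {10}
Step 8: find(11) -> no change; set of 11 is {9, 11}
Component of 8: {8, 12}

Answer: 8, 12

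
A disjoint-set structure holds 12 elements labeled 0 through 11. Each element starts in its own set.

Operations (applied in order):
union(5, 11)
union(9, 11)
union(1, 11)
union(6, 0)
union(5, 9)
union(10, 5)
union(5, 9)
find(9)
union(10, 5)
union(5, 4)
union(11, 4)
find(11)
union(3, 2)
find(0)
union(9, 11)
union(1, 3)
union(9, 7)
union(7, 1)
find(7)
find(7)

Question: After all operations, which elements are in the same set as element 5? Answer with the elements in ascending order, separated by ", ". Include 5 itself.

Step 1: union(5, 11) -> merged; set of 5 now {5, 11}
Step 2: union(9, 11) -> merged; set of 9 now {5, 9, 11}
Step 3: union(1, 11) -> merged; set of 1 now {1, 5, 9, 11}
Step 4: union(6, 0) -> merged; set of 6 now {0, 6}
Step 5: union(5, 9) -> already same set; set of 5 now {1, 5, 9, 11}
Step 6: union(10, 5) -> merged; set of 10 now {1, 5, 9, 10, 11}
Step 7: union(5, 9) -> already same set; set of 5 now {1, 5, 9, 10, 11}
Step 8: find(9) -> no change; set of 9 is {1, 5, 9, 10, 11}
Step 9: union(10, 5) -> already same set; set of 10 now {1, 5, 9, 10, 11}
Step 10: union(5, 4) -> merged; set of 5 now {1, 4, 5, 9, 10, 11}
Step 11: union(11, 4) -> already same set; set of 11 now {1, 4, 5, 9, 10, 11}
Step 12: find(11) -> no change; set of 11 is {1, 4, 5, 9, 10, 11}
Step 13: union(3, 2) -> merged; set of 3 now {2, 3}
Step 14: find(0) -> no change; set of 0 is {0, 6}
Step 15: union(9, 11) -> already same set; set of 9 now {1, 4, 5, 9, 10, 11}
Step 16: union(1, 3) -> merged; set of 1 now {1, 2, 3, 4, 5, 9, 10, 11}
Step 17: union(9, 7) -> merged; set of 9 now {1, 2, 3, 4, 5, 7, 9, 10, 11}
Step 18: union(7, 1) -> already same set; set of 7 now {1, 2, 3, 4, 5, 7, 9, 10, 11}
Step 19: find(7) -> no change; set of 7 is {1, 2, 3, 4, 5, 7, 9, 10, 11}
Step 20: find(7) -> no change; set of 7 is {1, 2, 3, 4, 5, 7, 9, 10, 11}
Component of 5: {1, 2, 3, 4, 5, 7, 9, 10, 11}

Answer: 1, 2, 3, 4, 5, 7, 9, 10, 11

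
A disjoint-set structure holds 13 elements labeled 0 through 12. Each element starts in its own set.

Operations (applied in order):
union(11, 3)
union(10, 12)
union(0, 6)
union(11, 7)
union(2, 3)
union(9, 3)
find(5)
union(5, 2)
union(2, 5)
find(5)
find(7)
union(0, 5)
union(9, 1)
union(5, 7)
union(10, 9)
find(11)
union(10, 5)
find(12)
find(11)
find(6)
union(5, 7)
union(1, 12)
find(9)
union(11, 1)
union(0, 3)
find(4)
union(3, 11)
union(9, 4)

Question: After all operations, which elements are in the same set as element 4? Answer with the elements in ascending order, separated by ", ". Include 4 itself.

Answer: 0, 1, 2, 3, 4, 5, 6, 7, 9, 10, 11, 12

Derivation:
Step 1: union(11, 3) -> merged; set of 11 now {3, 11}
Step 2: union(10, 12) -> merged; set of 10 now {10, 12}
Step 3: union(0, 6) -> merged; set of 0 now {0, 6}
Step 4: union(11, 7) -> merged; set of 11 now {3, 7, 11}
Step 5: union(2, 3) -> merged; set of 2 now {2, 3, 7, 11}
Step 6: union(9, 3) -> merged; set of 9 now {2, 3, 7, 9, 11}
Step 7: find(5) -> no change; set of 5 is {5}
Step 8: union(5, 2) -> merged; set of 5 now {2, 3, 5, 7, 9, 11}
Step 9: union(2, 5) -> already same set; set of 2 now {2, 3, 5, 7, 9, 11}
Step 10: find(5) -> no change; set of 5 is {2, 3, 5, 7, 9, 11}
Step 11: find(7) -> no change; set of 7 is {2, 3, 5, 7, 9, 11}
Step 12: union(0, 5) -> merged; set of 0 now {0, 2, 3, 5, 6, 7, 9, 11}
Step 13: union(9, 1) -> merged; set of 9 now {0, 1, 2, 3, 5, 6, 7, 9, 11}
Step 14: union(5, 7) -> already same set; set of 5 now {0, 1, 2, 3, 5, 6, 7, 9, 11}
Step 15: union(10, 9) -> merged; set of 10 now {0, 1, 2, 3, 5, 6, 7, 9, 10, 11, 12}
Step 16: find(11) -> no change; set of 11 is {0, 1, 2, 3, 5, 6, 7, 9, 10, 11, 12}
Step 17: union(10, 5) -> already same set; set of 10 now {0, 1, 2, 3, 5, 6, 7, 9, 10, 11, 12}
Step 18: find(12) -> no change; set of 12 is {0, 1, 2, 3, 5, 6, 7, 9, 10, 11, 12}
Step 19: find(11) -> no change; set of 11 is {0, 1, 2, 3, 5, 6, 7, 9, 10, 11, 12}
Step 20: find(6) -> no change; set of 6 is {0, 1, 2, 3, 5, 6, 7, 9, 10, 11, 12}
Step 21: union(5, 7) -> already same set; set of 5 now {0, 1, 2, 3, 5, 6, 7, 9, 10, 11, 12}
Step 22: union(1, 12) -> already same set; set of 1 now {0, 1, 2, 3, 5, 6, 7, 9, 10, 11, 12}
Step 23: find(9) -> no change; set of 9 is {0, 1, 2, 3, 5, 6, 7, 9, 10, 11, 12}
Step 24: union(11, 1) -> already same set; set of 11 now {0, 1, 2, 3, 5, 6, 7, 9, 10, 11, 12}
Step 25: union(0, 3) -> already same set; set of 0 now {0, 1, 2, 3, 5, 6, 7, 9, 10, 11, 12}
Step 26: find(4) -> no change; set of 4 is {4}
Step 27: union(3, 11) -> already same set; set of 3 now {0, 1, 2, 3, 5, 6, 7, 9, 10, 11, 12}
Step 28: union(9, 4) -> merged; set of 9 now {0, 1, 2, 3, 4, 5, 6, 7, 9, 10, 11, 12}
Component of 4: {0, 1, 2, 3, 4, 5, 6, 7, 9, 10, 11, 12}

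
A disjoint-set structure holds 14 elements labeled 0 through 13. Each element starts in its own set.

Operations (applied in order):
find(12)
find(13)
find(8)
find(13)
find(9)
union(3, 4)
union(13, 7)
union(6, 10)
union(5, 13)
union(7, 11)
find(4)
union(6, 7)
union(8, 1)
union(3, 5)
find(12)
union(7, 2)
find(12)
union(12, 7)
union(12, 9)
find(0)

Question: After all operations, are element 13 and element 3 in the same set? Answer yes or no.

Step 1: find(12) -> no change; set of 12 is {12}
Step 2: find(13) -> no change; set of 13 is {13}
Step 3: find(8) -> no change; set of 8 is {8}
Step 4: find(13) -> no change; set of 13 is {13}
Step 5: find(9) -> no change; set of 9 is {9}
Step 6: union(3, 4) -> merged; set of 3 now {3, 4}
Step 7: union(13, 7) -> merged; set of 13 now {7, 13}
Step 8: union(6, 10) -> merged; set of 6 now {6, 10}
Step 9: union(5, 13) -> merged; set of 5 now {5, 7, 13}
Step 10: union(7, 11) -> merged; set of 7 now {5, 7, 11, 13}
Step 11: find(4) -> no change; set of 4 is {3, 4}
Step 12: union(6, 7) -> merged; set of 6 now {5, 6, 7, 10, 11, 13}
Step 13: union(8, 1) -> merged; set of 8 now {1, 8}
Step 14: union(3, 5) -> merged; set of 3 now {3, 4, 5, 6, 7, 10, 11, 13}
Step 15: find(12) -> no change; set of 12 is {12}
Step 16: union(7, 2) -> merged; set of 7 now {2, 3, 4, 5, 6, 7, 10, 11, 13}
Step 17: find(12) -> no change; set of 12 is {12}
Step 18: union(12, 7) -> merged; set of 12 now {2, 3, 4, 5, 6, 7, 10, 11, 12, 13}
Step 19: union(12, 9) -> merged; set of 12 now {2, 3, 4, 5, 6, 7, 9, 10, 11, 12, 13}
Step 20: find(0) -> no change; set of 0 is {0}
Set of 13: {2, 3, 4, 5, 6, 7, 9, 10, 11, 12, 13}; 3 is a member.

Answer: yes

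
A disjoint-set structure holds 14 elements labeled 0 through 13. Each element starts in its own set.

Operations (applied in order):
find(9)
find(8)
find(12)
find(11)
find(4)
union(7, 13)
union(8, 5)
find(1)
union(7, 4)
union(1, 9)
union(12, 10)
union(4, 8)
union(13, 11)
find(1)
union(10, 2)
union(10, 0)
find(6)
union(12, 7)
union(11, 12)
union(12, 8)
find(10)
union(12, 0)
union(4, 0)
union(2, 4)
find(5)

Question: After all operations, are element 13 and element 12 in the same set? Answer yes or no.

Answer: yes

Derivation:
Step 1: find(9) -> no change; set of 9 is {9}
Step 2: find(8) -> no change; set of 8 is {8}
Step 3: find(12) -> no change; set of 12 is {12}
Step 4: find(11) -> no change; set of 11 is {11}
Step 5: find(4) -> no change; set of 4 is {4}
Step 6: union(7, 13) -> merged; set of 7 now {7, 13}
Step 7: union(8, 5) -> merged; set of 8 now {5, 8}
Step 8: find(1) -> no change; set of 1 is {1}
Step 9: union(7, 4) -> merged; set of 7 now {4, 7, 13}
Step 10: union(1, 9) -> merged; set of 1 now {1, 9}
Step 11: union(12, 10) -> merged; set of 12 now {10, 12}
Step 12: union(4, 8) -> merged; set of 4 now {4, 5, 7, 8, 13}
Step 13: union(13, 11) -> merged; set of 13 now {4, 5, 7, 8, 11, 13}
Step 14: find(1) -> no change; set of 1 is {1, 9}
Step 15: union(10, 2) -> merged; set of 10 now {2, 10, 12}
Step 16: union(10, 0) -> merged; set of 10 now {0, 2, 10, 12}
Step 17: find(6) -> no change; set of 6 is {6}
Step 18: union(12, 7) -> merged; set of 12 now {0, 2, 4, 5, 7, 8, 10, 11, 12, 13}
Step 19: union(11, 12) -> already same set; set of 11 now {0, 2, 4, 5, 7, 8, 10, 11, 12, 13}
Step 20: union(12, 8) -> already same set; set of 12 now {0, 2, 4, 5, 7, 8, 10, 11, 12, 13}
Step 21: find(10) -> no change; set of 10 is {0, 2, 4, 5, 7, 8, 10, 11, 12, 13}
Step 22: union(12, 0) -> already same set; set of 12 now {0, 2, 4, 5, 7, 8, 10, 11, 12, 13}
Step 23: union(4, 0) -> already same set; set of 4 now {0, 2, 4, 5, 7, 8, 10, 11, 12, 13}
Step 24: union(2, 4) -> already same set; set of 2 now {0, 2, 4, 5, 7, 8, 10, 11, 12, 13}
Step 25: find(5) -> no change; set of 5 is {0, 2, 4, 5, 7, 8, 10, 11, 12, 13}
Set of 13: {0, 2, 4, 5, 7, 8, 10, 11, 12, 13}; 12 is a member.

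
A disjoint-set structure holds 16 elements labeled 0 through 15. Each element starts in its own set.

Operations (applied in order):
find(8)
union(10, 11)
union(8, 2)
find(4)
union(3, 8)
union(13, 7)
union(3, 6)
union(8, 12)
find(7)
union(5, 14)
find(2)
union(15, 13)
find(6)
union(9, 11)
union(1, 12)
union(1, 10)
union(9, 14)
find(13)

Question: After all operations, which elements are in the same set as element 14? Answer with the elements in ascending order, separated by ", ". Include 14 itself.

Step 1: find(8) -> no change; set of 8 is {8}
Step 2: union(10, 11) -> merged; set of 10 now {10, 11}
Step 3: union(8, 2) -> merged; set of 8 now {2, 8}
Step 4: find(4) -> no change; set of 4 is {4}
Step 5: union(3, 8) -> merged; set of 3 now {2, 3, 8}
Step 6: union(13, 7) -> merged; set of 13 now {7, 13}
Step 7: union(3, 6) -> merged; set of 3 now {2, 3, 6, 8}
Step 8: union(8, 12) -> merged; set of 8 now {2, 3, 6, 8, 12}
Step 9: find(7) -> no change; set of 7 is {7, 13}
Step 10: union(5, 14) -> merged; set of 5 now {5, 14}
Step 11: find(2) -> no change; set of 2 is {2, 3, 6, 8, 12}
Step 12: union(15, 13) -> merged; set of 15 now {7, 13, 15}
Step 13: find(6) -> no change; set of 6 is {2, 3, 6, 8, 12}
Step 14: union(9, 11) -> merged; set of 9 now {9, 10, 11}
Step 15: union(1, 12) -> merged; set of 1 now {1, 2, 3, 6, 8, 12}
Step 16: union(1, 10) -> merged; set of 1 now {1, 2, 3, 6, 8, 9, 10, 11, 12}
Step 17: union(9, 14) -> merged; set of 9 now {1, 2, 3, 5, 6, 8, 9, 10, 11, 12, 14}
Step 18: find(13) -> no change; set of 13 is {7, 13, 15}
Component of 14: {1, 2, 3, 5, 6, 8, 9, 10, 11, 12, 14}

Answer: 1, 2, 3, 5, 6, 8, 9, 10, 11, 12, 14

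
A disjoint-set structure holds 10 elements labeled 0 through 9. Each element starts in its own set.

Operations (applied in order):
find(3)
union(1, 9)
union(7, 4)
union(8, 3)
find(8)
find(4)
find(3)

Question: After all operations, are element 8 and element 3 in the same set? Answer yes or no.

Answer: yes

Derivation:
Step 1: find(3) -> no change; set of 3 is {3}
Step 2: union(1, 9) -> merged; set of 1 now {1, 9}
Step 3: union(7, 4) -> merged; set of 7 now {4, 7}
Step 4: union(8, 3) -> merged; set of 8 now {3, 8}
Step 5: find(8) -> no change; set of 8 is {3, 8}
Step 6: find(4) -> no change; set of 4 is {4, 7}
Step 7: find(3) -> no change; set of 3 is {3, 8}
Set of 8: {3, 8}; 3 is a member.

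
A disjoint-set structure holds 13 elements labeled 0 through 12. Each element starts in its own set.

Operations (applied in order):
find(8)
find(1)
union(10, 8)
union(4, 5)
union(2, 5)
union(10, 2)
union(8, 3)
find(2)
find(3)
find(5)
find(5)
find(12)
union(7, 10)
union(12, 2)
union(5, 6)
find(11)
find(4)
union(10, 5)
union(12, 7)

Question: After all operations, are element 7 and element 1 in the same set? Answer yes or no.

Step 1: find(8) -> no change; set of 8 is {8}
Step 2: find(1) -> no change; set of 1 is {1}
Step 3: union(10, 8) -> merged; set of 10 now {8, 10}
Step 4: union(4, 5) -> merged; set of 4 now {4, 5}
Step 5: union(2, 5) -> merged; set of 2 now {2, 4, 5}
Step 6: union(10, 2) -> merged; set of 10 now {2, 4, 5, 8, 10}
Step 7: union(8, 3) -> merged; set of 8 now {2, 3, 4, 5, 8, 10}
Step 8: find(2) -> no change; set of 2 is {2, 3, 4, 5, 8, 10}
Step 9: find(3) -> no change; set of 3 is {2, 3, 4, 5, 8, 10}
Step 10: find(5) -> no change; set of 5 is {2, 3, 4, 5, 8, 10}
Step 11: find(5) -> no change; set of 5 is {2, 3, 4, 5, 8, 10}
Step 12: find(12) -> no change; set of 12 is {12}
Step 13: union(7, 10) -> merged; set of 7 now {2, 3, 4, 5, 7, 8, 10}
Step 14: union(12, 2) -> merged; set of 12 now {2, 3, 4, 5, 7, 8, 10, 12}
Step 15: union(5, 6) -> merged; set of 5 now {2, 3, 4, 5, 6, 7, 8, 10, 12}
Step 16: find(11) -> no change; set of 11 is {11}
Step 17: find(4) -> no change; set of 4 is {2, 3, 4, 5, 6, 7, 8, 10, 12}
Step 18: union(10, 5) -> already same set; set of 10 now {2, 3, 4, 5, 6, 7, 8, 10, 12}
Step 19: union(12, 7) -> already same set; set of 12 now {2, 3, 4, 5, 6, 7, 8, 10, 12}
Set of 7: {2, 3, 4, 5, 6, 7, 8, 10, 12}; 1 is not a member.

Answer: no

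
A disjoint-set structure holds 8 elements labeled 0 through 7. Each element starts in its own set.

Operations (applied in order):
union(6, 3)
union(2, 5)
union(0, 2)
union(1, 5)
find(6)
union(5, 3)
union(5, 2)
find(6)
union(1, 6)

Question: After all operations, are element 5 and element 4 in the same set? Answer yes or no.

Answer: no

Derivation:
Step 1: union(6, 3) -> merged; set of 6 now {3, 6}
Step 2: union(2, 5) -> merged; set of 2 now {2, 5}
Step 3: union(0, 2) -> merged; set of 0 now {0, 2, 5}
Step 4: union(1, 5) -> merged; set of 1 now {0, 1, 2, 5}
Step 5: find(6) -> no change; set of 6 is {3, 6}
Step 6: union(5, 3) -> merged; set of 5 now {0, 1, 2, 3, 5, 6}
Step 7: union(5, 2) -> already same set; set of 5 now {0, 1, 2, 3, 5, 6}
Step 8: find(6) -> no change; set of 6 is {0, 1, 2, 3, 5, 6}
Step 9: union(1, 6) -> already same set; set of 1 now {0, 1, 2, 3, 5, 6}
Set of 5: {0, 1, 2, 3, 5, 6}; 4 is not a member.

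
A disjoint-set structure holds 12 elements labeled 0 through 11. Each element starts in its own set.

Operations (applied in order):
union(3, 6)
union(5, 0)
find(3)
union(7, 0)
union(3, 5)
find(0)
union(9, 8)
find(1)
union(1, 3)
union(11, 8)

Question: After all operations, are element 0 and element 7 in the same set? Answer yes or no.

Answer: yes

Derivation:
Step 1: union(3, 6) -> merged; set of 3 now {3, 6}
Step 2: union(5, 0) -> merged; set of 5 now {0, 5}
Step 3: find(3) -> no change; set of 3 is {3, 6}
Step 4: union(7, 0) -> merged; set of 7 now {0, 5, 7}
Step 5: union(3, 5) -> merged; set of 3 now {0, 3, 5, 6, 7}
Step 6: find(0) -> no change; set of 0 is {0, 3, 5, 6, 7}
Step 7: union(9, 8) -> merged; set of 9 now {8, 9}
Step 8: find(1) -> no change; set of 1 is {1}
Step 9: union(1, 3) -> merged; set of 1 now {0, 1, 3, 5, 6, 7}
Step 10: union(11, 8) -> merged; set of 11 now {8, 9, 11}
Set of 0: {0, 1, 3, 5, 6, 7}; 7 is a member.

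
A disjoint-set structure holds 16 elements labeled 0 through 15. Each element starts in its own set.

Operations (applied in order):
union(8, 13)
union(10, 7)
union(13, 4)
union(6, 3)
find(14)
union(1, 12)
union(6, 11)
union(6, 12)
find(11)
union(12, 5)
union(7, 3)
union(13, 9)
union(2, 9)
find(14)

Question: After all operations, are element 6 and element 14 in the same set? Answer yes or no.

Answer: no

Derivation:
Step 1: union(8, 13) -> merged; set of 8 now {8, 13}
Step 2: union(10, 7) -> merged; set of 10 now {7, 10}
Step 3: union(13, 4) -> merged; set of 13 now {4, 8, 13}
Step 4: union(6, 3) -> merged; set of 6 now {3, 6}
Step 5: find(14) -> no change; set of 14 is {14}
Step 6: union(1, 12) -> merged; set of 1 now {1, 12}
Step 7: union(6, 11) -> merged; set of 6 now {3, 6, 11}
Step 8: union(6, 12) -> merged; set of 6 now {1, 3, 6, 11, 12}
Step 9: find(11) -> no change; set of 11 is {1, 3, 6, 11, 12}
Step 10: union(12, 5) -> merged; set of 12 now {1, 3, 5, 6, 11, 12}
Step 11: union(7, 3) -> merged; set of 7 now {1, 3, 5, 6, 7, 10, 11, 12}
Step 12: union(13, 9) -> merged; set of 13 now {4, 8, 9, 13}
Step 13: union(2, 9) -> merged; set of 2 now {2, 4, 8, 9, 13}
Step 14: find(14) -> no change; set of 14 is {14}
Set of 6: {1, 3, 5, 6, 7, 10, 11, 12}; 14 is not a member.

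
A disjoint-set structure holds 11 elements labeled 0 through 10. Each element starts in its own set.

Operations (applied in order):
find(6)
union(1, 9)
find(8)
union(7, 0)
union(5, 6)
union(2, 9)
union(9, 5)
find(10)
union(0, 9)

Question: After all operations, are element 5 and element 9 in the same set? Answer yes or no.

Step 1: find(6) -> no change; set of 6 is {6}
Step 2: union(1, 9) -> merged; set of 1 now {1, 9}
Step 3: find(8) -> no change; set of 8 is {8}
Step 4: union(7, 0) -> merged; set of 7 now {0, 7}
Step 5: union(5, 6) -> merged; set of 5 now {5, 6}
Step 6: union(2, 9) -> merged; set of 2 now {1, 2, 9}
Step 7: union(9, 5) -> merged; set of 9 now {1, 2, 5, 6, 9}
Step 8: find(10) -> no change; set of 10 is {10}
Step 9: union(0, 9) -> merged; set of 0 now {0, 1, 2, 5, 6, 7, 9}
Set of 5: {0, 1, 2, 5, 6, 7, 9}; 9 is a member.

Answer: yes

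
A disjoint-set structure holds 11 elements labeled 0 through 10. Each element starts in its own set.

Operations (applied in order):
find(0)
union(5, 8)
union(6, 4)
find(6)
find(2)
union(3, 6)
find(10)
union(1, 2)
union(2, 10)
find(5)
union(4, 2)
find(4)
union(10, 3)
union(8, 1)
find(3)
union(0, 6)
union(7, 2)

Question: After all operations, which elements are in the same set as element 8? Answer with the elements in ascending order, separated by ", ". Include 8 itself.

Answer: 0, 1, 2, 3, 4, 5, 6, 7, 8, 10

Derivation:
Step 1: find(0) -> no change; set of 0 is {0}
Step 2: union(5, 8) -> merged; set of 5 now {5, 8}
Step 3: union(6, 4) -> merged; set of 6 now {4, 6}
Step 4: find(6) -> no change; set of 6 is {4, 6}
Step 5: find(2) -> no change; set of 2 is {2}
Step 6: union(3, 6) -> merged; set of 3 now {3, 4, 6}
Step 7: find(10) -> no change; set of 10 is {10}
Step 8: union(1, 2) -> merged; set of 1 now {1, 2}
Step 9: union(2, 10) -> merged; set of 2 now {1, 2, 10}
Step 10: find(5) -> no change; set of 5 is {5, 8}
Step 11: union(4, 2) -> merged; set of 4 now {1, 2, 3, 4, 6, 10}
Step 12: find(4) -> no change; set of 4 is {1, 2, 3, 4, 6, 10}
Step 13: union(10, 3) -> already same set; set of 10 now {1, 2, 3, 4, 6, 10}
Step 14: union(8, 1) -> merged; set of 8 now {1, 2, 3, 4, 5, 6, 8, 10}
Step 15: find(3) -> no change; set of 3 is {1, 2, 3, 4, 5, 6, 8, 10}
Step 16: union(0, 6) -> merged; set of 0 now {0, 1, 2, 3, 4, 5, 6, 8, 10}
Step 17: union(7, 2) -> merged; set of 7 now {0, 1, 2, 3, 4, 5, 6, 7, 8, 10}
Component of 8: {0, 1, 2, 3, 4, 5, 6, 7, 8, 10}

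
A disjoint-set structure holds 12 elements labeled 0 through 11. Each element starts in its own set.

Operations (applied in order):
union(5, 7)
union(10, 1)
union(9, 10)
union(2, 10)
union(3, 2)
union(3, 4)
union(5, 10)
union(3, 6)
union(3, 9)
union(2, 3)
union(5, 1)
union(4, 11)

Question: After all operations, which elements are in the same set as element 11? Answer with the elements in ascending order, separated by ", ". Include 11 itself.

Step 1: union(5, 7) -> merged; set of 5 now {5, 7}
Step 2: union(10, 1) -> merged; set of 10 now {1, 10}
Step 3: union(9, 10) -> merged; set of 9 now {1, 9, 10}
Step 4: union(2, 10) -> merged; set of 2 now {1, 2, 9, 10}
Step 5: union(3, 2) -> merged; set of 3 now {1, 2, 3, 9, 10}
Step 6: union(3, 4) -> merged; set of 3 now {1, 2, 3, 4, 9, 10}
Step 7: union(5, 10) -> merged; set of 5 now {1, 2, 3, 4, 5, 7, 9, 10}
Step 8: union(3, 6) -> merged; set of 3 now {1, 2, 3, 4, 5, 6, 7, 9, 10}
Step 9: union(3, 9) -> already same set; set of 3 now {1, 2, 3, 4, 5, 6, 7, 9, 10}
Step 10: union(2, 3) -> already same set; set of 2 now {1, 2, 3, 4, 5, 6, 7, 9, 10}
Step 11: union(5, 1) -> already same set; set of 5 now {1, 2, 3, 4, 5, 6, 7, 9, 10}
Step 12: union(4, 11) -> merged; set of 4 now {1, 2, 3, 4, 5, 6, 7, 9, 10, 11}
Component of 11: {1, 2, 3, 4, 5, 6, 7, 9, 10, 11}

Answer: 1, 2, 3, 4, 5, 6, 7, 9, 10, 11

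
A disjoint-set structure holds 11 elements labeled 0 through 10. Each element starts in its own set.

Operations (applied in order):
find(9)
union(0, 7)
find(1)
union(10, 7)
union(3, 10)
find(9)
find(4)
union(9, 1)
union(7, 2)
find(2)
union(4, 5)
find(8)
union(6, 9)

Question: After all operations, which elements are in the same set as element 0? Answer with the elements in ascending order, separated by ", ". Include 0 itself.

Answer: 0, 2, 3, 7, 10

Derivation:
Step 1: find(9) -> no change; set of 9 is {9}
Step 2: union(0, 7) -> merged; set of 0 now {0, 7}
Step 3: find(1) -> no change; set of 1 is {1}
Step 4: union(10, 7) -> merged; set of 10 now {0, 7, 10}
Step 5: union(3, 10) -> merged; set of 3 now {0, 3, 7, 10}
Step 6: find(9) -> no change; set of 9 is {9}
Step 7: find(4) -> no change; set of 4 is {4}
Step 8: union(9, 1) -> merged; set of 9 now {1, 9}
Step 9: union(7, 2) -> merged; set of 7 now {0, 2, 3, 7, 10}
Step 10: find(2) -> no change; set of 2 is {0, 2, 3, 7, 10}
Step 11: union(4, 5) -> merged; set of 4 now {4, 5}
Step 12: find(8) -> no change; set of 8 is {8}
Step 13: union(6, 9) -> merged; set of 6 now {1, 6, 9}
Component of 0: {0, 2, 3, 7, 10}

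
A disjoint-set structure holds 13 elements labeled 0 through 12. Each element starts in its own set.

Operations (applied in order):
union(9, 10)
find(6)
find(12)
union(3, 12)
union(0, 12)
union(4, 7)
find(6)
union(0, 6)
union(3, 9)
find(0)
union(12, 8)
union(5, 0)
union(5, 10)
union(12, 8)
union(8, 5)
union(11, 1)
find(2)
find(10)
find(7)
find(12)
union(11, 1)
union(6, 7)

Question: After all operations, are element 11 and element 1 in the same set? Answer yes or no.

Step 1: union(9, 10) -> merged; set of 9 now {9, 10}
Step 2: find(6) -> no change; set of 6 is {6}
Step 3: find(12) -> no change; set of 12 is {12}
Step 4: union(3, 12) -> merged; set of 3 now {3, 12}
Step 5: union(0, 12) -> merged; set of 0 now {0, 3, 12}
Step 6: union(4, 7) -> merged; set of 4 now {4, 7}
Step 7: find(6) -> no change; set of 6 is {6}
Step 8: union(0, 6) -> merged; set of 0 now {0, 3, 6, 12}
Step 9: union(3, 9) -> merged; set of 3 now {0, 3, 6, 9, 10, 12}
Step 10: find(0) -> no change; set of 0 is {0, 3, 6, 9, 10, 12}
Step 11: union(12, 8) -> merged; set of 12 now {0, 3, 6, 8, 9, 10, 12}
Step 12: union(5, 0) -> merged; set of 5 now {0, 3, 5, 6, 8, 9, 10, 12}
Step 13: union(5, 10) -> already same set; set of 5 now {0, 3, 5, 6, 8, 9, 10, 12}
Step 14: union(12, 8) -> already same set; set of 12 now {0, 3, 5, 6, 8, 9, 10, 12}
Step 15: union(8, 5) -> already same set; set of 8 now {0, 3, 5, 6, 8, 9, 10, 12}
Step 16: union(11, 1) -> merged; set of 11 now {1, 11}
Step 17: find(2) -> no change; set of 2 is {2}
Step 18: find(10) -> no change; set of 10 is {0, 3, 5, 6, 8, 9, 10, 12}
Step 19: find(7) -> no change; set of 7 is {4, 7}
Step 20: find(12) -> no change; set of 12 is {0, 3, 5, 6, 8, 9, 10, 12}
Step 21: union(11, 1) -> already same set; set of 11 now {1, 11}
Step 22: union(6, 7) -> merged; set of 6 now {0, 3, 4, 5, 6, 7, 8, 9, 10, 12}
Set of 11: {1, 11}; 1 is a member.

Answer: yes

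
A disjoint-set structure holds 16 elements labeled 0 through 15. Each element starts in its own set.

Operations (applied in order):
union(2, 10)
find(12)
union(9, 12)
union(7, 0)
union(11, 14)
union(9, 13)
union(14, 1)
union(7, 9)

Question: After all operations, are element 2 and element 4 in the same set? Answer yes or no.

Answer: no

Derivation:
Step 1: union(2, 10) -> merged; set of 2 now {2, 10}
Step 2: find(12) -> no change; set of 12 is {12}
Step 3: union(9, 12) -> merged; set of 9 now {9, 12}
Step 4: union(7, 0) -> merged; set of 7 now {0, 7}
Step 5: union(11, 14) -> merged; set of 11 now {11, 14}
Step 6: union(9, 13) -> merged; set of 9 now {9, 12, 13}
Step 7: union(14, 1) -> merged; set of 14 now {1, 11, 14}
Step 8: union(7, 9) -> merged; set of 7 now {0, 7, 9, 12, 13}
Set of 2: {2, 10}; 4 is not a member.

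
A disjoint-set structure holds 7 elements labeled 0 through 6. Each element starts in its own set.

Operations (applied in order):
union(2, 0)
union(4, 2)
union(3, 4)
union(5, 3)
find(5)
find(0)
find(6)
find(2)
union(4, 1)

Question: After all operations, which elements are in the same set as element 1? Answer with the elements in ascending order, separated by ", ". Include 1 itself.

Step 1: union(2, 0) -> merged; set of 2 now {0, 2}
Step 2: union(4, 2) -> merged; set of 4 now {0, 2, 4}
Step 3: union(3, 4) -> merged; set of 3 now {0, 2, 3, 4}
Step 4: union(5, 3) -> merged; set of 5 now {0, 2, 3, 4, 5}
Step 5: find(5) -> no change; set of 5 is {0, 2, 3, 4, 5}
Step 6: find(0) -> no change; set of 0 is {0, 2, 3, 4, 5}
Step 7: find(6) -> no change; set of 6 is {6}
Step 8: find(2) -> no change; set of 2 is {0, 2, 3, 4, 5}
Step 9: union(4, 1) -> merged; set of 4 now {0, 1, 2, 3, 4, 5}
Component of 1: {0, 1, 2, 3, 4, 5}

Answer: 0, 1, 2, 3, 4, 5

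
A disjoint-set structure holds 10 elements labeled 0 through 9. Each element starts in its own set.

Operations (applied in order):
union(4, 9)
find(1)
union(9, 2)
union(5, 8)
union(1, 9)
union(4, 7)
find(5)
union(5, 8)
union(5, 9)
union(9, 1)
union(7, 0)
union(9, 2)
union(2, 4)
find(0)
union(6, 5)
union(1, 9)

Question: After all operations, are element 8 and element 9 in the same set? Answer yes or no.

Answer: yes

Derivation:
Step 1: union(4, 9) -> merged; set of 4 now {4, 9}
Step 2: find(1) -> no change; set of 1 is {1}
Step 3: union(9, 2) -> merged; set of 9 now {2, 4, 9}
Step 4: union(5, 8) -> merged; set of 5 now {5, 8}
Step 5: union(1, 9) -> merged; set of 1 now {1, 2, 4, 9}
Step 6: union(4, 7) -> merged; set of 4 now {1, 2, 4, 7, 9}
Step 7: find(5) -> no change; set of 5 is {5, 8}
Step 8: union(5, 8) -> already same set; set of 5 now {5, 8}
Step 9: union(5, 9) -> merged; set of 5 now {1, 2, 4, 5, 7, 8, 9}
Step 10: union(9, 1) -> already same set; set of 9 now {1, 2, 4, 5, 7, 8, 9}
Step 11: union(7, 0) -> merged; set of 7 now {0, 1, 2, 4, 5, 7, 8, 9}
Step 12: union(9, 2) -> already same set; set of 9 now {0, 1, 2, 4, 5, 7, 8, 9}
Step 13: union(2, 4) -> already same set; set of 2 now {0, 1, 2, 4, 5, 7, 8, 9}
Step 14: find(0) -> no change; set of 0 is {0, 1, 2, 4, 5, 7, 8, 9}
Step 15: union(6, 5) -> merged; set of 6 now {0, 1, 2, 4, 5, 6, 7, 8, 9}
Step 16: union(1, 9) -> already same set; set of 1 now {0, 1, 2, 4, 5, 6, 7, 8, 9}
Set of 8: {0, 1, 2, 4, 5, 6, 7, 8, 9}; 9 is a member.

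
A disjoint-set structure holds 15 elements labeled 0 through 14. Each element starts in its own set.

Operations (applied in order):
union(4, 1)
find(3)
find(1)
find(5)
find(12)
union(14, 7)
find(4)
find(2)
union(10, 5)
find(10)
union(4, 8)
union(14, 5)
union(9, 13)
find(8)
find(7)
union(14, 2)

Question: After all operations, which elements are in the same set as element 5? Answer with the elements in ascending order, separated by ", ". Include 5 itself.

Step 1: union(4, 1) -> merged; set of 4 now {1, 4}
Step 2: find(3) -> no change; set of 3 is {3}
Step 3: find(1) -> no change; set of 1 is {1, 4}
Step 4: find(5) -> no change; set of 5 is {5}
Step 5: find(12) -> no change; set of 12 is {12}
Step 6: union(14, 7) -> merged; set of 14 now {7, 14}
Step 7: find(4) -> no change; set of 4 is {1, 4}
Step 8: find(2) -> no change; set of 2 is {2}
Step 9: union(10, 5) -> merged; set of 10 now {5, 10}
Step 10: find(10) -> no change; set of 10 is {5, 10}
Step 11: union(4, 8) -> merged; set of 4 now {1, 4, 8}
Step 12: union(14, 5) -> merged; set of 14 now {5, 7, 10, 14}
Step 13: union(9, 13) -> merged; set of 9 now {9, 13}
Step 14: find(8) -> no change; set of 8 is {1, 4, 8}
Step 15: find(7) -> no change; set of 7 is {5, 7, 10, 14}
Step 16: union(14, 2) -> merged; set of 14 now {2, 5, 7, 10, 14}
Component of 5: {2, 5, 7, 10, 14}

Answer: 2, 5, 7, 10, 14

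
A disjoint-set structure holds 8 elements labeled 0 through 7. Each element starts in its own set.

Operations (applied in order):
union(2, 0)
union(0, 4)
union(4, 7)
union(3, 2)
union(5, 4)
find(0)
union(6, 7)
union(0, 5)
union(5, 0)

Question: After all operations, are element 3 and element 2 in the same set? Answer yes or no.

Answer: yes

Derivation:
Step 1: union(2, 0) -> merged; set of 2 now {0, 2}
Step 2: union(0, 4) -> merged; set of 0 now {0, 2, 4}
Step 3: union(4, 7) -> merged; set of 4 now {0, 2, 4, 7}
Step 4: union(3, 2) -> merged; set of 3 now {0, 2, 3, 4, 7}
Step 5: union(5, 4) -> merged; set of 5 now {0, 2, 3, 4, 5, 7}
Step 6: find(0) -> no change; set of 0 is {0, 2, 3, 4, 5, 7}
Step 7: union(6, 7) -> merged; set of 6 now {0, 2, 3, 4, 5, 6, 7}
Step 8: union(0, 5) -> already same set; set of 0 now {0, 2, 3, 4, 5, 6, 7}
Step 9: union(5, 0) -> already same set; set of 5 now {0, 2, 3, 4, 5, 6, 7}
Set of 3: {0, 2, 3, 4, 5, 6, 7}; 2 is a member.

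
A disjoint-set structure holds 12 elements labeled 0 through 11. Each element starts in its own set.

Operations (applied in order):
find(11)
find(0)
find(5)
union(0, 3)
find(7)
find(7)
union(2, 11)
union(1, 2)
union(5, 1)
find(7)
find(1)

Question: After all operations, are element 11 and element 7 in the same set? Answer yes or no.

Step 1: find(11) -> no change; set of 11 is {11}
Step 2: find(0) -> no change; set of 0 is {0}
Step 3: find(5) -> no change; set of 5 is {5}
Step 4: union(0, 3) -> merged; set of 0 now {0, 3}
Step 5: find(7) -> no change; set of 7 is {7}
Step 6: find(7) -> no change; set of 7 is {7}
Step 7: union(2, 11) -> merged; set of 2 now {2, 11}
Step 8: union(1, 2) -> merged; set of 1 now {1, 2, 11}
Step 9: union(5, 1) -> merged; set of 5 now {1, 2, 5, 11}
Step 10: find(7) -> no change; set of 7 is {7}
Step 11: find(1) -> no change; set of 1 is {1, 2, 5, 11}
Set of 11: {1, 2, 5, 11}; 7 is not a member.

Answer: no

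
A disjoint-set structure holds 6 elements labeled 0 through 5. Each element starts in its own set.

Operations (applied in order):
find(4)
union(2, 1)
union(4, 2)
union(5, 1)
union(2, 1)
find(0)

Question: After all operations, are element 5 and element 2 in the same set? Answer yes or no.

Step 1: find(4) -> no change; set of 4 is {4}
Step 2: union(2, 1) -> merged; set of 2 now {1, 2}
Step 3: union(4, 2) -> merged; set of 4 now {1, 2, 4}
Step 4: union(5, 1) -> merged; set of 5 now {1, 2, 4, 5}
Step 5: union(2, 1) -> already same set; set of 2 now {1, 2, 4, 5}
Step 6: find(0) -> no change; set of 0 is {0}
Set of 5: {1, 2, 4, 5}; 2 is a member.

Answer: yes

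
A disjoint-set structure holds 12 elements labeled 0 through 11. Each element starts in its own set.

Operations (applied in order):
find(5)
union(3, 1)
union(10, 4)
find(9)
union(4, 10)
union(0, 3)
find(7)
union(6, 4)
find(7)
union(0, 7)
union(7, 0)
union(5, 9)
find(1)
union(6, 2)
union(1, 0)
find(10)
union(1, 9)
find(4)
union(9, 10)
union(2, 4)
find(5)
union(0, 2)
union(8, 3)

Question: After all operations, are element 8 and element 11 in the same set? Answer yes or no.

Answer: no

Derivation:
Step 1: find(5) -> no change; set of 5 is {5}
Step 2: union(3, 1) -> merged; set of 3 now {1, 3}
Step 3: union(10, 4) -> merged; set of 10 now {4, 10}
Step 4: find(9) -> no change; set of 9 is {9}
Step 5: union(4, 10) -> already same set; set of 4 now {4, 10}
Step 6: union(0, 3) -> merged; set of 0 now {0, 1, 3}
Step 7: find(7) -> no change; set of 7 is {7}
Step 8: union(6, 4) -> merged; set of 6 now {4, 6, 10}
Step 9: find(7) -> no change; set of 7 is {7}
Step 10: union(0, 7) -> merged; set of 0 now {0, 1, 3, 7}
Step 11: union(7, 0) -> already same set; set of 7 now {0, 1, 3, 7}
Step 12: union(5, 9) -> merged; set of 5 now {5, 9}
Step 13: find(1) -> no change; set of 1 is {0, 1, 3, 7}
Step 14: union(6, 2) -> merged; set of 6 now {2, 4, 6, 10}
Step 15: union(1, 0) -> already same set; set of 1 now {0, 1, 3, 7}
Step 16: find(10) -> no change; set of 10 is {2, 4, 6, 10}
Step 17: union(1, 9) -> merged; set of 1 now {0, 1, 3, 5, 7, 9}
Step 18: find(4) -> no change; set of 4 is {2, 4, 6, 10}
Step 19: union(9, 10) -> merged; set of 9 now {0, 1, 2, 3, 4, 5, 6, 7, 9, 10}
Step 20: union(2, 4) -> already same set; set of 2 now {0, 1, 2, 3, 4, 5, 6, 7, 9, 10}
Step 21: find(5) -> no change; set of 5 is {0, 1, 2, 3, 4, 5, 6, 7, 9, 10}
Step 22: union(0, 2) -> already same set; set of 0 now {0, 1, 2, 3, 4, 5, 6, 7, 9, 10}
Step 23: union(8, 3) -> merged; set of 8 now {0, 1, 2, 3, 4, 5, 6, 7, 8, 9, 10}
Set of 8: {0, 1, 2, 3, 4, 5, 6, 7, 8, 9, 10}; 11 is not a member.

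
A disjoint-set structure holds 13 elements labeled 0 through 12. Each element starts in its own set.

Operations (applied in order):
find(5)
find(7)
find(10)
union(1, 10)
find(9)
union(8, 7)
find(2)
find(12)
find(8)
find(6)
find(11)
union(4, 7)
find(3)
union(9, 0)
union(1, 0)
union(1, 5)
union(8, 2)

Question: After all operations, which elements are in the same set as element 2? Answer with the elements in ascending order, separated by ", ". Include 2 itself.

Step 1: find(5) -> no change; set of 5 is {5}
Step 2: find(7) -> no change; set of 7 is {7}
Step 3: find(10) -> no change; set of 10 is {10}
Step 4: union(1, 10) -> merged; set of 1 now {1, 10}
Step 5: find(9) -> no change; set of 9 is {9}
Step 6: union(8, 7) -> merged; set of 8 now {7, 8}
Step 7: find(2) -> no change; set of 2 is {2}
Step 8: find(12) -> no change; set of 12 is {12}
Step 9: find(8) -> no change; set of 8 is {7, 8}
Step 10: find(6) -> no change; set of 6 is {6}
Step 11: find(11) -> no change; set of 11 is {11}
Step 12: union(4, 7) -> merged; set of 4 now {4, 7, 8}
Step 13: find(3) -> no change; set of 3 is {3}
Step 14: union(9, 0) -> merged; set of 9 now {0, 9}
Step 15: union(1, 0) -> merged; set of 1 now {0, 1, 9, 10}
Step 16: union(1, 5) -> merged; set of 1 now {0, 1, 5, 9, 10}
Step 17: union(8, 2) -> merged; set of 8 now {2, 4, 7, 8}
Component of 2: {2, 4, 7, 8}

Answer: 2, 4, 7, 8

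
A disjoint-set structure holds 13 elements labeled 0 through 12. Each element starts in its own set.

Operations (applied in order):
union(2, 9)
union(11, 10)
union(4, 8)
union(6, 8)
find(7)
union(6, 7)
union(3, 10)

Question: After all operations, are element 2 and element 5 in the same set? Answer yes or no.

Answer: no

Derivation:
Step 1: union(2, 9) -> merged; set of 2 now {2, 9}
Step 2: union(11, 10) -> merged; set of 11 now {10, 11}
Step 3: union(4, 8) -> merged; set of 4 now {4, 8}
Step 4: union(6, 8) -> merged; set of 6 now {4, 6, 8}
Step 5: find(7) -> no change; set of 7 is {7}
Step 6: union(6, 7) -> merged; set of 6 now {4, 6, 7, 8}
Step 7: union(3, 10) -> merged; set of 3 now {3, 10, 11}
Set of 2: {2, 9}; 5 is not a member.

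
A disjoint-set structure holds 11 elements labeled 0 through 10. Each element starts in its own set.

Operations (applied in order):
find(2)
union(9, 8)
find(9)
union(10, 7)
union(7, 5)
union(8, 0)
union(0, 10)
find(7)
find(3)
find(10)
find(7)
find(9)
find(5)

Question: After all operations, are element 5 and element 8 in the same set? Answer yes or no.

Answer: yes

Derivation:
Step 1: find(2) -> no change; set of 2 is {2}
Step 2: union(9, 8) -> merged; set of 9 now {8, 9}
Step 3: find(9) -> no change; set of 9 is {8, 9}
Step 4: union(10, 7) -> merged; set of 10 now {7, 10}
Step 5: union(7, 5) -> merged; set of 7 now {5, 7, 10}
Step 6: union(8, 0) -> merged; set of 8 now {0, 8, 9}
Step 7: union(0, 10) -> merged; set of 0 now {0, 5, 7, 8, 9, 10}
Step 8: find(7) -> no change; set of 7 is {0, 5, 7, 8, 9, 10}
Step 9: find(3) -> no change; set of 3 is {3}
Step 10: find(10) -> no change; set of 10 is {0, 5, 7, 8, 9, 10}
Step 11: find(7) -> no change; set of 7 is {0, 5, 7, 8, 9, 10}
Step 12: find(9) -> no change; set of 9 is {0, 5, 7, 8, 9, 10}
Step 13: find(5) -> no change; set of 5 is {0, 5, 7, 8, 9, 10}
Set of 5: {0, 5, 7, 8, 9, 10}; 8 is a member.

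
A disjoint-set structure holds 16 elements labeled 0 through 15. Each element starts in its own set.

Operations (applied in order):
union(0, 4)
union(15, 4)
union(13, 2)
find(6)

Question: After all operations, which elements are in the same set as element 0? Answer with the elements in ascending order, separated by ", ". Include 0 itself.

Answer: 0, 4, 15

Derivation:
Step 1: union(0, 4) -> merged; set of 0 now {0, 4}
Step 2: union(15, 4) -> merged; set of 15 now {0, 4, 15}
Step 3: union(13, 2) -> merged; set of 13 now {2, 13}
Step 4: find(6) -> no change; set of 6 is {6}
Component of 0: {0, 4, 15}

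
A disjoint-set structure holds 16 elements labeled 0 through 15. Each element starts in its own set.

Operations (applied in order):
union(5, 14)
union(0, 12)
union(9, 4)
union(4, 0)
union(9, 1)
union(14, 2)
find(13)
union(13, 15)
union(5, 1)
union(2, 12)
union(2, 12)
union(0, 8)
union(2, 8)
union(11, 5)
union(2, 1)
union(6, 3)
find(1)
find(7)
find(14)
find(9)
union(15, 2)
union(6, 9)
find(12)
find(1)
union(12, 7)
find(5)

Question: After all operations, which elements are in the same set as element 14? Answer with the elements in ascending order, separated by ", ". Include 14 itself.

Step 1: union(5, 14) -> merged; set of 5 now {5, 14}
Step 2: union(0, 12) -> merged; set of 0 now {0, 12}
Step 3: union(9, 4) -> merged; set of 9 now {4, 9}
Step 4: union(4, 0) -> merged; set of 4 now {0, 4, 9, 12}
Step 5: union(9, 1) -> merged; set of 9 now {0, 1, 4, 9, 12}
Step 6: union(14, 2) -> merged; set of 14 now {2, 5, 14}
Step 7: find(13) -> no change; set of 13 is {13}
Step 8: union(13, 15) -> merged; set of 13 now {13, 15}
Step 9: union(5, 1) -> merged; set of 5 now {0, 1, 2, 4, 5, 9, 12, 14}
Step 10: union(2, 12) -> already same set; set of 2 now {0, 1, 2, 4, 5, 9, 12, 14}
Step 11: union(2, 12) -> already same set; set of 2 now {0, 1, 2, 4, 5, 9, 12, 14}
Step 12: union(0, 8) -> merged; set of 0 now {0, 1, 2, 4, 5, 8, 9, 12, 14}
Step 13: union(2, 8) -> already same set; set of 2 now {0, 1, 2, 4, 5, 8, 9, 12, 14}
Step 14: union(11, 5) -> merged; set of 11 now {0, 1, 2, 4, 5, 8, 9, 11, 12, 14}
Step 15: union(2, 1) -> already same set; set of 2 now {0, 1, 2, 4, 5, 8, 9, 11, 12, 14}
Step 16: union(6, 3) -> merged; set of 6 now {3, 6}
Step 17: find(1) -> no change; set of 1 is {0, 1, 2, 4, 5, 8, 9, 11, 12, 14}
Step 18: find(7) -> no change; set of 7 is {7}
Step 19: find(14) -> no change; set of 14 is {0, 1, 2, 4, 5, 8, 9, 11, 12, 14}
Step 20: find(9) -> no change; set of 9 is {0, 1, 2, 4, 5, 8, 9, 11, 12, 14}
Step 21: union(15, 2) -> merged; set of 15 now {0, 1, 2, 4, 5, 8, 9, 11, 12, 13, 14, 15}
Step 22: union(6, 9) -> merged; set of 6 now {0, 1, 2, 3, 4, 5, 6, 8, 9, 11, 12, 13, 14, 15}
Step 23: find(12) -> no change; set of 12 is {0, 1, 2, 3, 4, 5, 6, 8, 9, 11, 12, 13, 14, 15}
Step 24: find(1) -> no change; set of 1 is {0, 1, 2, 3, 4, 5, 6, 8, 9, 11, 12, 13, 14, 15}
Step 25: union(12, 7) -> merged; set of 12 now {0, 1, 2, 3, 4, 5, 6, 7, 8, 9, 11, 12, 13, 14, 15}
Step 26: find(5) -> no change; set of 5 is {0, 1, 2, 3, 4, 5, 6, 7, 8, 9, 11, 12, 13, 14, 15}
Component of 14: {0, 1, 2, 3, 4, 5, 6, 7, 8, 9, 11, 12, 13, 14, 15}

Answer: 0, 1, 2, 3, 4, 5, 6, 7, 8, 9, 11, 12, 13, 14, 15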